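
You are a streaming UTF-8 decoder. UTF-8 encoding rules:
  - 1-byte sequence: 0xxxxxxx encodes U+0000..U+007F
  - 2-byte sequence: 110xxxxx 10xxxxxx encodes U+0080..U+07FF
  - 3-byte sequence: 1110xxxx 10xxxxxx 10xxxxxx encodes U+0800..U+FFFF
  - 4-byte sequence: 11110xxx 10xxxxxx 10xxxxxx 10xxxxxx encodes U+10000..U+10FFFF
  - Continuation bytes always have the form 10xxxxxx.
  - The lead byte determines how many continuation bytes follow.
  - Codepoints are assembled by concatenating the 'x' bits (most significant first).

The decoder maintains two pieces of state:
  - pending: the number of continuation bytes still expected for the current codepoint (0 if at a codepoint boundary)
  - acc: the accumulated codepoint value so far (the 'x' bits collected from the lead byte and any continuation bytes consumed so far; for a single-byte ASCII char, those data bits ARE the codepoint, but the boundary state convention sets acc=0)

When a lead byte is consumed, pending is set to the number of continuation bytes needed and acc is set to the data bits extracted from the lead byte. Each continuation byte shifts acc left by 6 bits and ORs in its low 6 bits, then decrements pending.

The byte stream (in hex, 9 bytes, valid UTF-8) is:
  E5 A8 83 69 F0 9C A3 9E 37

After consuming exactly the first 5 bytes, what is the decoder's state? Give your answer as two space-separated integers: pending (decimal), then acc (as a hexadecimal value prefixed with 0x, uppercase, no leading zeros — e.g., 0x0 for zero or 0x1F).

Answer: 3 0x0

Derivation:
Byte[0]=E5: 3-byte lead. pending=2, acc=0x5
Byte[1]=A8: continuation. acc=(acc<<6)|0x28=0x168, pending=1
Byte[2]=83: continuation. acc=(acc<<6)|0x03=0x5A03, pending=0
Byte[3]=69: 1-byte. pending=0, acc=0x0
Byte[4]=F0: 4-byte lead. pending=3, acc=0x0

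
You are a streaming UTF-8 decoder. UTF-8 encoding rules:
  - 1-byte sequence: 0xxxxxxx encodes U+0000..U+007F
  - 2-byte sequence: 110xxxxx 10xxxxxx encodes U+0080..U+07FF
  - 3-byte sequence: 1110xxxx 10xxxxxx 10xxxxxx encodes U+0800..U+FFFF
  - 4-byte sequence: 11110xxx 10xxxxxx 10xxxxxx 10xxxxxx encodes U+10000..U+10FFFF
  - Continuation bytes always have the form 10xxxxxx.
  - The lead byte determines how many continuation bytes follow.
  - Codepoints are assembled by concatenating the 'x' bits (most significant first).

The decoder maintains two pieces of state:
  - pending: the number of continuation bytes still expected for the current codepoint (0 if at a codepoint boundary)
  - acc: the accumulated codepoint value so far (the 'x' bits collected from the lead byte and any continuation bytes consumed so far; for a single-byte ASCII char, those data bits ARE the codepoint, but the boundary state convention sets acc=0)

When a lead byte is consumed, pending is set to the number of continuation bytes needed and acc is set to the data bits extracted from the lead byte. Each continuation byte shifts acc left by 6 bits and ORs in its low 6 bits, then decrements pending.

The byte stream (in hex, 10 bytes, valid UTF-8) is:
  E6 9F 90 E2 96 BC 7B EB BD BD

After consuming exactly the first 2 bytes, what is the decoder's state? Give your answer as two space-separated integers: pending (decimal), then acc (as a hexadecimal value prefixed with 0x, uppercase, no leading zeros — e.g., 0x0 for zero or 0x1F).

Byte[0]=E6: 3-byte lead. pending=2, acc=0x6
Byte[1]=9F: continuation. acc=(acc<<6)|0x1F=0x19F, pending=1

Answer: 1 0x19F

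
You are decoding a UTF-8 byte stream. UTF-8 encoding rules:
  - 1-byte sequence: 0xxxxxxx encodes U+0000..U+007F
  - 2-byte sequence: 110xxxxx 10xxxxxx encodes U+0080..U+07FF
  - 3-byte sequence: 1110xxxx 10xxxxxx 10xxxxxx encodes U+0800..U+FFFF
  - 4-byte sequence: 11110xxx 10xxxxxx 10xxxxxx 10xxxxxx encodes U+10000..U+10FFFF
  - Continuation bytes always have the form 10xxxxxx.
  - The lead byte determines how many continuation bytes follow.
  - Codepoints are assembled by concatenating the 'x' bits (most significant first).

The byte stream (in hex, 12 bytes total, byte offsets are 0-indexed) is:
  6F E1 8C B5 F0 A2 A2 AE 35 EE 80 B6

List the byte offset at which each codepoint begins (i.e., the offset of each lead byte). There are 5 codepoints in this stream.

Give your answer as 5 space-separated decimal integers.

Byte[0]=6F: 1-byte ASCII. cp=U+006F
Byte[1]=E1: 3-byte lead, need 2 cont bytes. acc=0x1
Byte[2]=8C: continuation. acc=(acc<<6)|0x0C=0x4C
Byte[3]=B5: continuation. acc=(acc<<6)|0x35=0x1335
Completed: cp=U+1335 (starts at byte 1)
Byte[4]=F0: 4-byte lead, need 3 cont bytes. acc=0x0
Byte[5]=A2: continuation. acc=(acc<<6)|0x22=0x22
Byte[6]=A2: continuation. acc=(acc<<6)|0x22=0x8A2
Byte[7]=AE: continuation. acc=(acc<<6)|0x2E=0x228AE
Completed: cp=U+228AE (starts at byte 4)
Byte[8]=35: 1-byte ASCII. cp=U+0035
Byte[9]=EE: 3-byte lead, need 2 cont bytes. acc=0xE
Byte[10]=80: continuation. acc=(acc<<6)|0x00=0x380
Byte[11]=B6: continuation. acc=(acc<<6)|0x36=0xE036
Completed: cp=U+E036 (starts at byte 9)

Answer: 0 1 4 8 9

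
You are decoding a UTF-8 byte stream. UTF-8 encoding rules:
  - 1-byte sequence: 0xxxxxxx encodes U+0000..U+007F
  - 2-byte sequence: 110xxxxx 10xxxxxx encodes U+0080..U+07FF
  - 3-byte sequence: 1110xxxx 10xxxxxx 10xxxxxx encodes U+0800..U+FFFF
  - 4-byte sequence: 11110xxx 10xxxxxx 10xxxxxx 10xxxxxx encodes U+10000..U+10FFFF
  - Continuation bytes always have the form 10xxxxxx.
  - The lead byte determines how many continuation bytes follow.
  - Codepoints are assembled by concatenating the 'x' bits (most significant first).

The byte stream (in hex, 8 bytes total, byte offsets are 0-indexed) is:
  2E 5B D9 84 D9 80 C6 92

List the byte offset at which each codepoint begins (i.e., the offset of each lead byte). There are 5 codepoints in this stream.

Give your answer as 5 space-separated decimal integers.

Byte[0]=2E: 1-byte ASCII. cp=U+002E
Byte[1]=5B: 1-byte ASCII. cp=U+005B
Byte[2]=D9: 2-byte lead, need 1 cont bytes. acc=0x19
Byte[3]=84: continuation. acc=(acc<<6)|0x04=0x644
Completed: cp=U+0644 (starts at byte 2)
Byte[4]=D9: 2-byte lead, need 1 cont bytes. acc=0x19
Byte[5]=80: continuation. acc=(acc<<6)|0x00=0x640
Completed: cp=U+0640 (starts at byte 4)
Byte[6]=C6: 2-byte lead, need 1 cont bytes. acc=0x6
Byte[7]=92: continuation. acc=(acc<<6)|0x12=0x192
Completed: cp=U+0192 (starts at byte 6)

Answer: 0 1 2 4 6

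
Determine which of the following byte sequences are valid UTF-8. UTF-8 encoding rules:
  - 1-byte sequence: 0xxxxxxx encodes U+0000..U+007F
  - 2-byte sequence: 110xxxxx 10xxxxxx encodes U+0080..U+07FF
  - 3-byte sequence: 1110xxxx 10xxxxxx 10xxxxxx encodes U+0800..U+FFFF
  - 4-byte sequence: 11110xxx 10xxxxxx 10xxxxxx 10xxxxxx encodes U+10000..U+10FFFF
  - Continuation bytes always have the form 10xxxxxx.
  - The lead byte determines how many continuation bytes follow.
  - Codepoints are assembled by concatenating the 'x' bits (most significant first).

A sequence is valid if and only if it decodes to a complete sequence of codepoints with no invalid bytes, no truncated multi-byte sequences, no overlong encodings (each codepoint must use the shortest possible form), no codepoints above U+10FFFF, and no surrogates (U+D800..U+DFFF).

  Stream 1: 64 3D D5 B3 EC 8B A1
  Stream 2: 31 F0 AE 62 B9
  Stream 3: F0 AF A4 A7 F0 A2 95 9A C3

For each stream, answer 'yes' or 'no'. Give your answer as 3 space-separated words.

Answer: yes no no

Derivation:
Stream 1: decodes cleanly. VALID
Stream 2: error at byte offset 3. INVALID
Stream 3: error at byte offset 9. INVALID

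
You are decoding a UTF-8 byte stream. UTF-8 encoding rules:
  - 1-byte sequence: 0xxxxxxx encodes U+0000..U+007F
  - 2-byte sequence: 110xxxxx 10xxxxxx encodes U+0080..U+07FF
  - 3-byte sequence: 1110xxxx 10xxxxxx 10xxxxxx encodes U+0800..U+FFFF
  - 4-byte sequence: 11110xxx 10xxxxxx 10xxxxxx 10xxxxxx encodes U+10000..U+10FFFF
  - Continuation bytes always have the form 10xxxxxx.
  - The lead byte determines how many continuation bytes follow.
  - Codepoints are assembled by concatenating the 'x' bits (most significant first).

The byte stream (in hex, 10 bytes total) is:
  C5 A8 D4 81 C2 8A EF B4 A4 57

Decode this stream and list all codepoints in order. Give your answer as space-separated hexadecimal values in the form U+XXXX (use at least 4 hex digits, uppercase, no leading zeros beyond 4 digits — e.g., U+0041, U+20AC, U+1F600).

Answer: U+0168 U+0501 U+008A U+FD24 U+0057

Derivation:
Byte[0]=C5: 2-byte lead, need 1 cont bytes. acc=0x5
Byte[1]=A8: continuation. acc=(acc<<6)|0x28=0x168
Completed: cp=U+0168 (starts at byte 0)
Byte[2]=D4: 2-byte lead, need 1 cont bytes. acc=0x14
Byte[3]=81: continuation. acc=(acc<<6)|0x01=0x501
Completed: cp=U+0501 (starts at byte 2)
Byte[4]=C2: 2-byte lead, need 1 cont bytes. acc=0x2
Byte[5]=8A: continuation. acc=(acc<<6)|0x0A=0x8A
Completed: cp=U+008A (starts at byte 4)
Byte[6]=EF: 3-byte lead, need 2 cont bytes. acc=0xF
Byte[7]=B4: continuation. acc=(acc<<6)|0x34=0x3F4
Byte[8]=A4: continuation. acc=(acc<<6)|0x24=0xFD24
Completed: cp=U+FD24 (starts at byte 6)
Byte[9]=57: 1-byte ASCII. cp=U+0057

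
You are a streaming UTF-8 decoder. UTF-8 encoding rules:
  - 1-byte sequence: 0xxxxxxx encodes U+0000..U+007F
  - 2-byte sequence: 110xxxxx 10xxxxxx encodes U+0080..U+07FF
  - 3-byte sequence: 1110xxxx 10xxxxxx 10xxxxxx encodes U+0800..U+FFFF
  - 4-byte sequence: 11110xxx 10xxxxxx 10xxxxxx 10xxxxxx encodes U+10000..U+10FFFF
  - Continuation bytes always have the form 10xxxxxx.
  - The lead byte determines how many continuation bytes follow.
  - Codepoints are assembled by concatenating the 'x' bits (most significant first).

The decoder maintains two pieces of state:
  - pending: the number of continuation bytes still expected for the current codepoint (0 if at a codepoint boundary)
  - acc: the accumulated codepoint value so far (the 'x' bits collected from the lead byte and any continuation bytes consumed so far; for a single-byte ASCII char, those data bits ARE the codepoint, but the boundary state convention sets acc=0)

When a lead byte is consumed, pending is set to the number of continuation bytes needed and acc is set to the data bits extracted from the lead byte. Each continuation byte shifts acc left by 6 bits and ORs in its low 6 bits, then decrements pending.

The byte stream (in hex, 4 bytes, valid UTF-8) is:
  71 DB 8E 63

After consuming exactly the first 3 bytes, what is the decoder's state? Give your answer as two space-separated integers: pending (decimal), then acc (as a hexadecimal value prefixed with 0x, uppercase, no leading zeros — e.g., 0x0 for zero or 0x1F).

Byte[0]=71: 1-byte. pending=0, acc=0x0
Byte[1]=DB: 2-byte lead. pending=1, acc=0x1B
Byte[2]=8E: continuation. acc=(acc<<6)|0x0E=0x6CE, pending=0

Answer: 0 0x6CE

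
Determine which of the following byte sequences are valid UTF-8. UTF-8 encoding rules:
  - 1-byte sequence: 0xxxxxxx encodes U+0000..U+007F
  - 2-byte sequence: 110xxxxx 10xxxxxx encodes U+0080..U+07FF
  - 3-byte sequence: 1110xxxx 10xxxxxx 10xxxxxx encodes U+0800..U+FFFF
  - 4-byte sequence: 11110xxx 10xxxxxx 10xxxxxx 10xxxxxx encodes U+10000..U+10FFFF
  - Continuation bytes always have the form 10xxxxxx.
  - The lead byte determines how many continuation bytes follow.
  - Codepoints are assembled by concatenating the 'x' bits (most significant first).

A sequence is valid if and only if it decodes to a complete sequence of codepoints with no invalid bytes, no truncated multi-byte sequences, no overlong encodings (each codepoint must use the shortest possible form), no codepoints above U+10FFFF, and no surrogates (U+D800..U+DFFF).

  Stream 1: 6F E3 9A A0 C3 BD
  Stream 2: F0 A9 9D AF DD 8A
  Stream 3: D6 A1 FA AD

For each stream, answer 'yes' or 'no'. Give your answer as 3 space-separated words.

Answer: yes yes no

Derivation:
Stream 1: decodes cleanly. VALID
Stream 2: decodes cleanly. VALID
Stream 3: error at byte offset 2. INVALID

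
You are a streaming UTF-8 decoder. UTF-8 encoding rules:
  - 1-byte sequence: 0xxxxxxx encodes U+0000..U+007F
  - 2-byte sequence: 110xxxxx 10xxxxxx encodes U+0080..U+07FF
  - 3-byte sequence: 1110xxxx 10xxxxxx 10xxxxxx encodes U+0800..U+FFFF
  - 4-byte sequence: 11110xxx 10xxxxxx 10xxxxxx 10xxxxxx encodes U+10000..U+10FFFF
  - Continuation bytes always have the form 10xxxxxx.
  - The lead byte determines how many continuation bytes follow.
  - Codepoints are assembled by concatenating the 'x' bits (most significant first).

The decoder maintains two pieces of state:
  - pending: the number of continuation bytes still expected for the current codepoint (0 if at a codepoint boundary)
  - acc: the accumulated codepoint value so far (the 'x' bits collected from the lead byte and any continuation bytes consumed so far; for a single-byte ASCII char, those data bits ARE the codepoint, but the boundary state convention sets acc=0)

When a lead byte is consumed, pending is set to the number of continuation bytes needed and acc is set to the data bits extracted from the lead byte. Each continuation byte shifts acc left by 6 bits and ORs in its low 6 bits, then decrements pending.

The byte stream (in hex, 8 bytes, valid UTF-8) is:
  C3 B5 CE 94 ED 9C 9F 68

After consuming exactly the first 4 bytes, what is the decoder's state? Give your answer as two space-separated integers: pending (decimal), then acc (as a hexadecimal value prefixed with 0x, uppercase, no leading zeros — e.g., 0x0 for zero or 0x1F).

Byte[0]=C3: 2-byte lead. pending=1, acc=0x3
Byte[1]=B5: continuation. acc=(acc<<6)|0x35=0xF5, pending=0
Byte[2]=CE: 2-byte lead. pending=1, acc=0xE
Byte[3]=94: continuation. acc=(acc<<6)|0x14=0x394, pending=0

Answer: 0 0x394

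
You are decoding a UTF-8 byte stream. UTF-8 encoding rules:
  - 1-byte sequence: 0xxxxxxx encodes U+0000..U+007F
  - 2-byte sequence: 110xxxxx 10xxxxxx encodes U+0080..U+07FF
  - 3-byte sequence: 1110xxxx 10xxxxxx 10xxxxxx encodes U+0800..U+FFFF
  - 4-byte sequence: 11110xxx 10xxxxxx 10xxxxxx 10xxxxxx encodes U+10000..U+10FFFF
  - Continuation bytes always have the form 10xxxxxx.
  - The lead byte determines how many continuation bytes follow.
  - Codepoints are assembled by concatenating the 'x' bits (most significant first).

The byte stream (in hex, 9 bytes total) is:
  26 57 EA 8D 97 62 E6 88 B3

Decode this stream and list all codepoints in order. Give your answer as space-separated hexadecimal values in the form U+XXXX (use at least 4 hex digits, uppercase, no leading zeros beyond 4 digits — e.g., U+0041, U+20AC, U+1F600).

Byte[0]=26: 1-byte ASCII. cp=U+0026
Byte[1]=57: 1-byte ASCII. cp=U+0057
Byte[2]=EA: 3-byte lead, need 2 cont bytes. acc=0xA
Byte[3]=8D: continuation. acc=(acc<<6)|0x0D=0x28D
Byte[4]=97: continuation. acc=(acc<<6)|0x17=0xA357
Completed: cp=U+A357 (starts at byte 2)
Byte[5]=62: 1-byte ASCII. cp=U+0062
Byte[6]=E6: 3-byte lead, need 2 cont bytes. acc=0x6
Byte[7]=88: continuation. acc=(acc<<6)|0x08=0x188
Byte[8]=B3: continuation. acc=(acc<<6)|0x33=0x6233
Completed: cp=U+6233 (starts at byte 6)

Answer: U+0026 U+0057 U+A357 U+0062 U+6233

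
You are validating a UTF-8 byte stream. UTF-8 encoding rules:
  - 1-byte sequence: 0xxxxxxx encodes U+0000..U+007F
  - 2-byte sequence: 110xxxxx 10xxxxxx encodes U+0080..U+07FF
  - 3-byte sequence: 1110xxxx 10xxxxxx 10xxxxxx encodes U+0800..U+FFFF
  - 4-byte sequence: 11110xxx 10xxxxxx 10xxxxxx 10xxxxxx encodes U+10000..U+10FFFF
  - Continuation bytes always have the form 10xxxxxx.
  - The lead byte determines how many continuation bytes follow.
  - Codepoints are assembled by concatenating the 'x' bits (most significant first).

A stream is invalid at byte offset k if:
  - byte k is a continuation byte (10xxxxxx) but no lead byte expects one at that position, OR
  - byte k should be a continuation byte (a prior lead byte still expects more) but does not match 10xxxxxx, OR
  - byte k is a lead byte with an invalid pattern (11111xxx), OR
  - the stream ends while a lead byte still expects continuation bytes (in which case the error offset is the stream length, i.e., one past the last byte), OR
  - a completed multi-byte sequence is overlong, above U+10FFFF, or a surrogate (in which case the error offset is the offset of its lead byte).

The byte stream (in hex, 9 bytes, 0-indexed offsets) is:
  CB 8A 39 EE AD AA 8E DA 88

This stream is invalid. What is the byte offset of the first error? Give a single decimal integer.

Byte[0]=CB: 2-byte lead, need 1 cont bytes. acc=0xB
Byte[1]=8A: continuation. acc=(acc<<6)|0x0A=0x2CA
Completed: cp=U+02CA (starts at byte 0)
Byte[2]=39: 1-byte ASCII. cp=U+0039
Byte[3]=EE: 3-byte lead, need 2 cont bytes. acc=0xE
Byte[4]=AD: continuation. acc=(acc<<6)|0x2D=0x3AD
Byte[5]=AA: continuation. acc=(acc<<6)|0x2A=0xEB6A
Completed: cp=U+EB6A (starts at byte 3)
Byte[6]=8E: INVALID lead byte (not 0xxx/110x/1110/11110)

Answer: 6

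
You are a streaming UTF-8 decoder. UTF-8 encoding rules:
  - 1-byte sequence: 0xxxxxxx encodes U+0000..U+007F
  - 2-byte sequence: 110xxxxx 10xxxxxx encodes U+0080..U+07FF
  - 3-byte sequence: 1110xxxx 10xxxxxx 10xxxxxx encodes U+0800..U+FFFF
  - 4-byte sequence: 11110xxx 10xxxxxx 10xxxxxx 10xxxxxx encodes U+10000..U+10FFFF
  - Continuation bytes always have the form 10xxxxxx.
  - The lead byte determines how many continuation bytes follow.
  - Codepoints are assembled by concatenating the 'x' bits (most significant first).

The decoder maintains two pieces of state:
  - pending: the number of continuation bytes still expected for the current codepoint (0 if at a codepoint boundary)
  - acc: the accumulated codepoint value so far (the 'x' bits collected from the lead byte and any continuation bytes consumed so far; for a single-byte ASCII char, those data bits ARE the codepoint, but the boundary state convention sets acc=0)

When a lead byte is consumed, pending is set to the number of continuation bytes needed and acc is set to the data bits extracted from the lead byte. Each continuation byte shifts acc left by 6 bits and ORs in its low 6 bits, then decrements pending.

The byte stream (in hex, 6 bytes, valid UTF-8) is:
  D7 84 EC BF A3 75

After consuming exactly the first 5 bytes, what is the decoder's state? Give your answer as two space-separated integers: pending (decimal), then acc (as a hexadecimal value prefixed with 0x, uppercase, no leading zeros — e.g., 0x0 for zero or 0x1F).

Answer: 0 0xCFE3

Derivation:
Byte[0]=D7: 2-byte lead. pending=1, acc=0x17
Byte[1]=84: continuation. acc=(acc<<6)|0x04=0x5C4, pending=0
Byte[2]=EC: 3-byte lead. pending=2, acc=0xC
Byte[3]=BF: continuation. acc=(acc<<6)|0x3F=0x33F, pending=1
Byte[4]=A3: continuation. acc=(acc<<6)|0x23=0xCFE3, pending=0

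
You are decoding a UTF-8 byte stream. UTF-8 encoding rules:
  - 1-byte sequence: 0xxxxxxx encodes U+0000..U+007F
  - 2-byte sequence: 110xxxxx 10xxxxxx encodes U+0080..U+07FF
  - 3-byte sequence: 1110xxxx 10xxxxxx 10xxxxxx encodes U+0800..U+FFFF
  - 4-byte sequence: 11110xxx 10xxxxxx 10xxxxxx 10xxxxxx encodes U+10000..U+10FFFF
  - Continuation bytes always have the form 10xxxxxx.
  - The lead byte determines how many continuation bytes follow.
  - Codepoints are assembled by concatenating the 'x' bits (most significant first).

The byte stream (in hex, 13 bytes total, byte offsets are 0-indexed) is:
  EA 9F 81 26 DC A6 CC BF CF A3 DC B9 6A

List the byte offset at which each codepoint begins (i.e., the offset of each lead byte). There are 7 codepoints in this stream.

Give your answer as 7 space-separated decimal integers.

Answer: 0 3 4 6 8 10 12

Derivation:
Byte[0]=EA: 3-byte lead, need 2 cont bytes. acc=0xA
Byte[1]=9F: continuation. acc=(acc<<6)|0x1F=0x29F
Byte[2]=81: continuation. acc=(acc<<6)|0x01=0xA7C1
Completed: cp=U+A7C1 (starts at byte 0)
Byte[3]=26: 1-byte ASCII. cp=U+0026
Byte[4]=DC: 2-byte lead, need 1 cont bytes. acc=0x1C
Byte[5]=A6: continuation. acc=(acc<<6)|0x26=0x726
Completed: cp=U+0726 (starts at byte 4)
Byte[6]=CC: 2-byte lead, need 1 cont bytes. acc=0xC
Byte[7]=BF: continuation. acc=(acc<<6)|0x3F=0x33F
Completed: cp=U+033F (starts at byte 6)
Byte[8]=CF: 2-byte lead, need 1 cont bytes. acc=0xF
Byte[9]=A3: continuation. acc=(acc<<6)|0x23=0x3E3
Completed: cp=U+03E3 (starts at byte 8)
Byte[10]=DC: 2-byte lead, need 1 cont bytes. acc=0x1C
Byte[11]=B9: continuation. acc=(acc<<6)|0x39=0x739
Completed: cp=U+0739 (starts at byte 10)
Byte[12]=6A: 1-byte ASCII. cp=U+006A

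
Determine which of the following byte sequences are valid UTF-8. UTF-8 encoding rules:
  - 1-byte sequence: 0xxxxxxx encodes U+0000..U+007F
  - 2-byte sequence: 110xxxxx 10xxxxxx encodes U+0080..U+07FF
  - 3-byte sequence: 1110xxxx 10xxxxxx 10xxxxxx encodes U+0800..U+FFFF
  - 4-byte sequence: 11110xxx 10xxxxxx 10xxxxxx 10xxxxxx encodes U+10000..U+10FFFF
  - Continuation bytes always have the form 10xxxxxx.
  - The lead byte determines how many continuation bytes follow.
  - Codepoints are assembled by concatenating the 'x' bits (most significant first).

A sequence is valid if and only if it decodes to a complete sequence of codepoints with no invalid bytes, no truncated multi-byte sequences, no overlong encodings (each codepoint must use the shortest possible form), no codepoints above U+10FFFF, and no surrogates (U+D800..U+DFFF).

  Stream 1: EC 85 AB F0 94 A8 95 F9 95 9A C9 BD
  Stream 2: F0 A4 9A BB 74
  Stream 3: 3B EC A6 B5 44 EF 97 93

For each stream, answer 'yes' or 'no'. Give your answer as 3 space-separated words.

Stream 1: error at byte offset 7. INVALID
Stream 2: decodes cleanly. VALID
Stream 3: decodes cleanly. VALID

Answer: no yes yes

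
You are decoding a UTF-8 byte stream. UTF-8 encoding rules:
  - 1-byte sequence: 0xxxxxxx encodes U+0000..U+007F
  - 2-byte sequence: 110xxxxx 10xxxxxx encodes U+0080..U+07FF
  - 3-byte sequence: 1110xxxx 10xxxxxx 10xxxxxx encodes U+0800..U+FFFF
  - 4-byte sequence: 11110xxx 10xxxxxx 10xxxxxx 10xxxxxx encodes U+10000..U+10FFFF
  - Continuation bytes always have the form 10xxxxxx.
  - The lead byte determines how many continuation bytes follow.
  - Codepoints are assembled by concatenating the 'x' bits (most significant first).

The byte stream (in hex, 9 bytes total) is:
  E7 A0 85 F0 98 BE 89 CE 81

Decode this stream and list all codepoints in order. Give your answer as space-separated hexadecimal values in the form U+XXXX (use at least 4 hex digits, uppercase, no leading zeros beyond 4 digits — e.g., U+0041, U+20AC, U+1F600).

Answer: U+7805 U+18F89 U+0381

Derivation:
Byte[0]=E7: 3-byte lead, need 2 cont bytes. acc=0x7
Byte[1]=A0: continuation. acc=(acc<<6)|0x20=0x1E0
Byte[2]=85: continuation. acc=(acc<<6)|0x05=0x7805
Completed: cp=U+7805 (starts at byte 0)
Byte[3]=F0: 4-byte lead, need 3 cont bytes. acc=0x0
Byte[4]=98: continuation. acc=(acc<<6)|0x18=0x18
Byte[5]=BE: continuation. acc=(acc<<6)|0x3E=0x63E
Byte[6]=89: continuation. acc=(acc<<6)|0x09=0x18F89
Completed: cp=U+18F89 (starts at byte 3)
Byte[7]=CE: 2-byte lead, need 1 cont bytes. acc=0xE
Byte[8]=81: continuation. acc=(acc<<6)|0x01=0x381
Completed: cp=U+0381 (starts at byte 7)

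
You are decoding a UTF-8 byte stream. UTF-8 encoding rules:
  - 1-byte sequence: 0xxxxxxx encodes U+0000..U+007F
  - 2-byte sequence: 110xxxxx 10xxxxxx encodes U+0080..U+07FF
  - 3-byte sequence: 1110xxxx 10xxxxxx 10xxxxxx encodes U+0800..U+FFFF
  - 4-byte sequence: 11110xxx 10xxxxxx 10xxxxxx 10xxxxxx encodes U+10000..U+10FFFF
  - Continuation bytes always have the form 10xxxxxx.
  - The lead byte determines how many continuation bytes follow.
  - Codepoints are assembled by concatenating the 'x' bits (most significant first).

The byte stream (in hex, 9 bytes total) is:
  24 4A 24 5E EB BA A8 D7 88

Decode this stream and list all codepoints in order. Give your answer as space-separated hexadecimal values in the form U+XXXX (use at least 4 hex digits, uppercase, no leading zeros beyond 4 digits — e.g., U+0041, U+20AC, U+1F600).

Byte[0]=24: 1-byte ASCII. cp=U+0024
Byte[1]=4A: 1-byte ASCII. cp=U+004A
Byte[2]=24: 1-byte ASCII. cp=U+0024
Byte[3]=5E: 1-byte ASCII. cp=U+005E
Byte[4]=EB: 3-byte lead, need 2 cont bytes. acc=0xB
Byte[5]=BA: continuation. acc=(acc<<6)|0x3A=0x2FA
Byte[6]=A8: continuation. acc=(acc<<6)|0x28=0xBEA8
Completed: cp=U+BEA8 (starts at byte 4)
Byte[7]=D7: 2-byte lead, need 1 cont bytes. acc=0x17
Byte[8]=88: continuation. acc=(acc<<6)|0x08=0x5C8
Completed: cp=U+05C8 (starts at byte 7)

Answer: U+0024 U+004A U+0024 U+005E U+BEA8 U+05C8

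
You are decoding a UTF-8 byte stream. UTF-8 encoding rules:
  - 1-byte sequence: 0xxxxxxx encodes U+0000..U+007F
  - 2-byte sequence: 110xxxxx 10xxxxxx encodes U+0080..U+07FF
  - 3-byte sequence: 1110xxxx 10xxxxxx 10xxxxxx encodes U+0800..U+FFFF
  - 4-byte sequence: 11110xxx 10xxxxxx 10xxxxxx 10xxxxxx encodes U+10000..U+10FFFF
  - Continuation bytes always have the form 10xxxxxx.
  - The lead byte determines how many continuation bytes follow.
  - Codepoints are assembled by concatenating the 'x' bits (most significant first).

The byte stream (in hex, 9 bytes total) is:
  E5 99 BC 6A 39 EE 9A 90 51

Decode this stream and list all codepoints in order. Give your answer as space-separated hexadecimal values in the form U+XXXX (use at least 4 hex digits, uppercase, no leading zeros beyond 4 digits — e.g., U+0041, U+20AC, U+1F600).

Byte[0]=E5: 3-byte lead, need 2 cont bytes. acc=0x5
Byte[1]=99: continuation. acc=(acc<<6)|0x19=0x159
Byte[2]=BC: continuation. acc=(acc<<6)|0x3C=0x567C
Completed: cp=U+567C (starts at byte 0)
Byte[3]=6A: 1-byte ASCII. cp=U+006A
Byte[4]=39: 1-byte ASCII. cp=U+0039
Byte[5]=EE: 3-byte lead, need 2 cont bytes. acc=0xE
Byte[6]=9A: continuation. acc=(acc<<6)|0x1A=0x39A
Byte[7]=90: continuation. acc=(acc<<6)|0x10=0xE690
Completed: cp=U+E690 (starts at byte 5)
Byte[8]=51: 1-byte ASCII. cp=U+0051

Answer: U+567C U+006A U+0039 U+E690 U+0051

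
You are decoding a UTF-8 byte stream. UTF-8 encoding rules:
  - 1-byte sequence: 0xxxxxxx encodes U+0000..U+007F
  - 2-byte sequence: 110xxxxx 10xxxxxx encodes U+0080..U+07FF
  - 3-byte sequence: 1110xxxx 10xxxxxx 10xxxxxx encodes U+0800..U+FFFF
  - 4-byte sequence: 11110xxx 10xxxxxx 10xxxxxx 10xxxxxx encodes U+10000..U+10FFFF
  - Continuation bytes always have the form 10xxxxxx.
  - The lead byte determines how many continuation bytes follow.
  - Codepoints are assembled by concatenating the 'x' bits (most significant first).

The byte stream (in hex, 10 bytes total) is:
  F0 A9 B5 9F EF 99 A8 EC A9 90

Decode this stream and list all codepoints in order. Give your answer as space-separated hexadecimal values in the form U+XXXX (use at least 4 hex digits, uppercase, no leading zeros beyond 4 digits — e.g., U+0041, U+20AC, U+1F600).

Answer: U+29D5F U+F668 U+CA50

Derivation:
Byte[0]=F0: 4-byte lead, need 3 cont bytes. acc=0x0
Byte[1]=A9: continuation. acc=(acc<<6)|0x29=0x29
Byte[2]=B5: continuation. acc=(acc<<6)|0x35=0xA75
Byte[3]=9F: continuation. acc=(acc<<6)|0x1F=0x29D5F
Completed: cp=U+29D5F (starts at byte 0)
Byte[4]=EF: 3-byte lead, need 2 cont bytes. acc=0xF
Byte[5]=99: continuation. acc=(acc<<6)|0x19=0x3D9
Byte[6]=A8: continuation. acc=(acc<<6)|0x28=0xF668
Completed: cp=U+F668 (starts at byte 4)
Byte[7]=EC: 3-byte lead, need 2 cont bytes. acc=0xC
Byte[8]=A9: continuation. acc=(acc<<6)|0x29=0x329
Byte[9]=90: continuation. acc=(acc<<6)|0x10=0xCA50
Completed: cp=U+CA50 (starts at byte 7)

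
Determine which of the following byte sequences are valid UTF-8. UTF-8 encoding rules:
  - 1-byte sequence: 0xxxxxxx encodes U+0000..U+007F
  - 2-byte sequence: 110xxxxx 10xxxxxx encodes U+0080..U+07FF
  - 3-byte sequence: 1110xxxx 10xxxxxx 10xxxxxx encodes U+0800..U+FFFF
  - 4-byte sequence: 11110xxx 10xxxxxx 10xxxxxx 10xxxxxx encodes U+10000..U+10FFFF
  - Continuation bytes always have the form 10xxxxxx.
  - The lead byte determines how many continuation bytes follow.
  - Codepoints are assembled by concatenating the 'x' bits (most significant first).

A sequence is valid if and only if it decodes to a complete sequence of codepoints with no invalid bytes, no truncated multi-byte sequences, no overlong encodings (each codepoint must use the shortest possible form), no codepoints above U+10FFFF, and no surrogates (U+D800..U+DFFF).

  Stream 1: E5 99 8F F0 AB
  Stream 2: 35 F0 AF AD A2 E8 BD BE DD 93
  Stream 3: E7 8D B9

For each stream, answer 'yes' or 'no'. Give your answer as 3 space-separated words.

Answer: no yes yes

Derivation:
Stream 1: error at byte offset 5. INVALID
Stream 2: decodes cleanly. VALID
Stream 3: decodes cleanly. VALID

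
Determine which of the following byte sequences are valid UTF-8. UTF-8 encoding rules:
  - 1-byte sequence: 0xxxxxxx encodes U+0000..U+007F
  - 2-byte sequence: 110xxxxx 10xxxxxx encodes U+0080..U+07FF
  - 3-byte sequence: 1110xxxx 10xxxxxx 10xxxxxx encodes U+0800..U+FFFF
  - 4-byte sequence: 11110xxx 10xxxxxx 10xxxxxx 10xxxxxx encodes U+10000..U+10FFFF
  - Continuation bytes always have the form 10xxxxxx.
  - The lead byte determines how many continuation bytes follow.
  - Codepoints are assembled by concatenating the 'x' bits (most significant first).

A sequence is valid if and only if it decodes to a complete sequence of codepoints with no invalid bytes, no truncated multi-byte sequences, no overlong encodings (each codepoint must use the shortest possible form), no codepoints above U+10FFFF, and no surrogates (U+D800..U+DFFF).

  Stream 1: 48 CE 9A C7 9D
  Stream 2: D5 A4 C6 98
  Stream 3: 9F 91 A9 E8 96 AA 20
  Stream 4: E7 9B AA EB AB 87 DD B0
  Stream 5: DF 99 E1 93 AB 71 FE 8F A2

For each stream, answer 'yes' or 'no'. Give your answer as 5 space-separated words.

Stream 1: decodes cleanly. VALID
Stream 2: decodes cleanly. VALID
Stream 3: error at byte offset 0. INVALID
Stream 4: decodes cleanly. VALID
Stream 5: error at byte offset 6. INVALID

Answer: yes yes no yes no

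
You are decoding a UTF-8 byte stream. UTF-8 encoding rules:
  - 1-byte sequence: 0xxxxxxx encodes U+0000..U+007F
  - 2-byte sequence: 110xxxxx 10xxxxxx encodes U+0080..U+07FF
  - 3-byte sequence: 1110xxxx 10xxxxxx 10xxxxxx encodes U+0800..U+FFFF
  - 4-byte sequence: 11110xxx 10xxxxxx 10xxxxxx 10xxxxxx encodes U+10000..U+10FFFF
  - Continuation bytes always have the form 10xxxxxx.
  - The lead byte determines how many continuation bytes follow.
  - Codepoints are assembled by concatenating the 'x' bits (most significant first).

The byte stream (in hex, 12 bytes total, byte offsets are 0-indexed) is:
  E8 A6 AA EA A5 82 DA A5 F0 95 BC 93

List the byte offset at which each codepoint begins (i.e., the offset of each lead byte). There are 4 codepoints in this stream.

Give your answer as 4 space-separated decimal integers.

Answer: 0 3 6 8

Derivation:
Byte[0]=E8: 3-byte lead, need 2 cont bytes. acc=0x8
Byte[1]=A6: continuation. acc=(acc<<6)|0x26=0x226
Byte[2]=AA: continuation. acc=(acc<<6)|0x2A=0x89AA
Completed: cp=U+89AA (starts at byte 0)
Byte[3]=EA: 3-byte lead, need 2 cont bytes. acc=0xA
Byte[4]=A5: continuation. acc=(acc<<6)|0x25=0x2A5
Byte[5]=82: continuation. acc=(acc<<6)|0x02=0xA942
Completed: cp=U+A942 (starts at byte 3)
Byte[6]=DA: 2-byte lead, need 1 cont bytes. acc=0x1A
Byte[7]=A5: continuation. acc=(acc<<6)|0x25=0x6A5
Completed: cp=U+06A5 (starts at byte 6)
Byte[8]=F0: 4-byte lead, need 3 cont bytes. acc=0x0
Byte[9]=95: continuation. acc=(acc<<6)|0x15=0x15
Byte[10]=BC: continuation. acc=(acc<<6)|0x3C=0x57C
Byte[11]=93: continuation. acc=(acc<<6)|0x13=0x15F13
Completed: cp=U+15F13 (starts at byte 8)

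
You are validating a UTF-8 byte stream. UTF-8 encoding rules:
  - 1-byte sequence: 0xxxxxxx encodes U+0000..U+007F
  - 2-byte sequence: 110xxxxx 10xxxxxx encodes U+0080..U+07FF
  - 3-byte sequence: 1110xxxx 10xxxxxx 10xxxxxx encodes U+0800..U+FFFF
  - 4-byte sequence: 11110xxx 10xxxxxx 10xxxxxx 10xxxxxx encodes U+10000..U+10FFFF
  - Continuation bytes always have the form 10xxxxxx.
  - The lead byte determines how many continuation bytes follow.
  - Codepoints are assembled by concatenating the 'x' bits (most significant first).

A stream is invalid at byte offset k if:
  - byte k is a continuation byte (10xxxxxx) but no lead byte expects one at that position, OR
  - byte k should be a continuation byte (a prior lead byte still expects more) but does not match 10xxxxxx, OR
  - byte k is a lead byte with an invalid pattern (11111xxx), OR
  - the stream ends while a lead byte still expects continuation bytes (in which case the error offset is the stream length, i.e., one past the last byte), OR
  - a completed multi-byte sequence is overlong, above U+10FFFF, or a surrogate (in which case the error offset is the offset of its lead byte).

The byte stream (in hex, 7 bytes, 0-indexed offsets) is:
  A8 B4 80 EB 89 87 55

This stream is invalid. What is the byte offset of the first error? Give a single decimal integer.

Answer: 0

Derivation:
Byte[0]=A8: INVALID lead byte (not 0xxx/110x/1110/11110)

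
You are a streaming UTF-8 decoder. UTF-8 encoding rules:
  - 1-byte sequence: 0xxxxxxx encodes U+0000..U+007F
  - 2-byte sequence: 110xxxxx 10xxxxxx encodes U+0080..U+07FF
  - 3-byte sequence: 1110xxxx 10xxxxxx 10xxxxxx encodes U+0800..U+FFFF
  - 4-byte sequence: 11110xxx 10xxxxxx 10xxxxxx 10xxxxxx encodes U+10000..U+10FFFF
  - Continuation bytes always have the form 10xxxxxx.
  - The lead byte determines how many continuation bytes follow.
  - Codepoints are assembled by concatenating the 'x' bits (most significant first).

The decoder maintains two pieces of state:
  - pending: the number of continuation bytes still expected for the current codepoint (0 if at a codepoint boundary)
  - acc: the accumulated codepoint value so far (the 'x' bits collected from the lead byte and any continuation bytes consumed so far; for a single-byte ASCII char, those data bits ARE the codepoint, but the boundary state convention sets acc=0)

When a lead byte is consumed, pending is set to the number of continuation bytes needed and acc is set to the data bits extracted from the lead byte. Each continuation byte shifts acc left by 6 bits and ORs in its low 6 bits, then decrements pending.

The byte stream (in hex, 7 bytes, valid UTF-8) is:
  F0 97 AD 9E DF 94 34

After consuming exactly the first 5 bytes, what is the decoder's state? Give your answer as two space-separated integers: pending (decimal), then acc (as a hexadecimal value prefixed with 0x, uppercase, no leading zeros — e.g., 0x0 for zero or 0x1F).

Byte[0]=F0: 4-byte lead. pending=3, acc=0x0
Byte[1]=97: continuation. acc=(acc<<6)|0x17=0x17, pending=2
Byte[2]=AD: continuation. acc=(acc<<6)|0x2D=0x5ED, pending=1
Byte[3]=9E: continuation. acc=(acc<<6)|0x1E=0x17B5E, pending=0
Byte[4]=DF: 2-byte lead. pending=1, acc=0x1F

Answer: 1 0x1F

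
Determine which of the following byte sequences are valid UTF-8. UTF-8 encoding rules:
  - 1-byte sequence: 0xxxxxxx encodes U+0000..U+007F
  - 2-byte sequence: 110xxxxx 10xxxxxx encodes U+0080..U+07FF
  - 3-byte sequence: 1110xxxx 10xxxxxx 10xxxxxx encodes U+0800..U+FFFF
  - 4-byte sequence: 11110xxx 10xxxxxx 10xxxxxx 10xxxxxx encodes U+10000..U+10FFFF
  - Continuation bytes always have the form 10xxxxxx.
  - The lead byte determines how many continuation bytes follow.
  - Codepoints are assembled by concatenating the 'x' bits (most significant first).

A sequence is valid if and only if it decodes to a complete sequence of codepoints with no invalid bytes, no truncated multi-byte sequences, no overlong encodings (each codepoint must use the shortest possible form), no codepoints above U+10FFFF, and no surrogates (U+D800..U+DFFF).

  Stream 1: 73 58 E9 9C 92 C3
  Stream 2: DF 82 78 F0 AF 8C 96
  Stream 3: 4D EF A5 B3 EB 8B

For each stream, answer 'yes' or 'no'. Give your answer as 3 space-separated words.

Stream 1: error at byte offset 6. INVALID
Stream 2: decodes cleanly. VALID
Stream 3: error at byte offset 6. INVALID

Answer: no yes no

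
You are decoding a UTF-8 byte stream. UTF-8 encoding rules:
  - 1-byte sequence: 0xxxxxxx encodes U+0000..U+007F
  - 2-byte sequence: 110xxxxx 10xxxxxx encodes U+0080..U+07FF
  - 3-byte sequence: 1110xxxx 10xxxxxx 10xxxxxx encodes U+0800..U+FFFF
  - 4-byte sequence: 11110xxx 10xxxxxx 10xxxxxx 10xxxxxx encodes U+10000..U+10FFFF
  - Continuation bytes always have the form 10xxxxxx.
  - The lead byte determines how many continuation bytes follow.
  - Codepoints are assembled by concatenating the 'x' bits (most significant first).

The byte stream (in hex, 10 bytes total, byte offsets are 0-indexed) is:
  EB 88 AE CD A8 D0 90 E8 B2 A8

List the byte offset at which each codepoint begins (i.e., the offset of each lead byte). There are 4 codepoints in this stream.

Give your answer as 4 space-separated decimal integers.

Byte[0]=EB: 3-byte lead, need 2 cont bytes. acc=0xB
Byte[1]=88: continuation. acc=(acc<<6)|0x08=0x2C8
Byte[2]=AE: continuation. acc=(acc<<6)|0x2E=0xB22E
Completed: cp=U+B22E (starts at byte 0)
Byte[3]=CD: 2-byte lead, need 1 cont bytes. acc=0xD
Byte[4]=A8: continuation. acc=(acc<<6)|0x28=0x368
Completed: cp=U+0368 (starts at byte 3)
Byte[5]=D0: 2-byte lead, need 1 cont bytes. acc=0x10
Byte[6]=90: continuation. acc=(acc<<6)|0x10=0x410
Completed: cp=U+0410 (starts at byte 5)
Byte[7]=E8: 3-byte lead, need 2 cont bytes. acc=0x8
Byte[8]=B2: continuation. acc=(acc<<6)|0x32=0x232
Byte[9]=A8: continuation. acc=(acc<<6)|0x28=0x8CA8
Completed: cp=U+8CA8 (starts at byte 7)

Answer: 0 3 5 7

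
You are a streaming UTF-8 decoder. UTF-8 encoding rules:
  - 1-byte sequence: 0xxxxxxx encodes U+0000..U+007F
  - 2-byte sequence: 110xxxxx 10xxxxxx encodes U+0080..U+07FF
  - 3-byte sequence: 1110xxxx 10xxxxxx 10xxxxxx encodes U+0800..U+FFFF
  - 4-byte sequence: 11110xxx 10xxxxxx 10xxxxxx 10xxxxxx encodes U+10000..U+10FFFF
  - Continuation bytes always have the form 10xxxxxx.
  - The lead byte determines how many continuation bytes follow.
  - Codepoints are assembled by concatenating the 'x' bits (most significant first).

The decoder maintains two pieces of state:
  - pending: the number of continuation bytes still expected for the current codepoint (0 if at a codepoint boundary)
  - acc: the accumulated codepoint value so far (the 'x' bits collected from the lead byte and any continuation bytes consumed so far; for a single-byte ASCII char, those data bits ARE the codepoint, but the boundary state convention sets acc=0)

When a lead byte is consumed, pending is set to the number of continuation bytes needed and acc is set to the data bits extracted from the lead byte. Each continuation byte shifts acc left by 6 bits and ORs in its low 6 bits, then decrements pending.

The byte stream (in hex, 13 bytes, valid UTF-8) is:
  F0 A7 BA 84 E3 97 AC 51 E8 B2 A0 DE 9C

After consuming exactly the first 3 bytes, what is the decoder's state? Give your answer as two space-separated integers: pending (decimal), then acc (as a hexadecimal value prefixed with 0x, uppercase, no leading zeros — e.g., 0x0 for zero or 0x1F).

Answer: 1 0x9FA

Derivation:
Byte[0]=F0: 4-byte lead. pending=3, acc=0x0
Byte[1]=A7: continuation. acc=(acc<<6)|0x27=0x27, pending=2
Byte[2]=BA: continuation. acc=(acc<<6)|0x3A=0x9FA, pending=1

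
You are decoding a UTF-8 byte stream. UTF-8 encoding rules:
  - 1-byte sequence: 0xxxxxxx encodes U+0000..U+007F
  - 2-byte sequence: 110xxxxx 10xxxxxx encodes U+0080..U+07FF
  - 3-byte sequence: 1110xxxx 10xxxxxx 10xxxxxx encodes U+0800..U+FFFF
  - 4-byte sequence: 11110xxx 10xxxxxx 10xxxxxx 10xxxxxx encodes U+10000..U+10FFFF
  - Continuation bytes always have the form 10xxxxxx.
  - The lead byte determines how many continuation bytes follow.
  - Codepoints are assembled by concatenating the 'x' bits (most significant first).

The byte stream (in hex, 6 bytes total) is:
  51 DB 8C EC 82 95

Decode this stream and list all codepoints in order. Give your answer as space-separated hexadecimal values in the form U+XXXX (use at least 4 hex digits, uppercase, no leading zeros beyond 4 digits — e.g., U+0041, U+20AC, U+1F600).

Answer: U+0051 U+06CC U+C095

Derivation:
Byte[0]=51: 1-byte ASCII. cp=U+0051
Byte[1]=DB: 2-byte lead, need 1 cont bytes. acc=0x1B
Byte[2]=8C: continuation. acc=(acc<<6)|0x0C=0x6CC
Completed: cp=U+06CC (starts at byte 1)
Byte[3]=EC: 3-byte lead, need 2 cont bytes. acc=0xC
Byte[4]=82: continuation. acc=(acc<<6)|0x02=0x302
Byte[5]=95: continuation. acc=(acc<<6)|0x15=0xC095
Completed: cp=U+C095 (starts at byte 3)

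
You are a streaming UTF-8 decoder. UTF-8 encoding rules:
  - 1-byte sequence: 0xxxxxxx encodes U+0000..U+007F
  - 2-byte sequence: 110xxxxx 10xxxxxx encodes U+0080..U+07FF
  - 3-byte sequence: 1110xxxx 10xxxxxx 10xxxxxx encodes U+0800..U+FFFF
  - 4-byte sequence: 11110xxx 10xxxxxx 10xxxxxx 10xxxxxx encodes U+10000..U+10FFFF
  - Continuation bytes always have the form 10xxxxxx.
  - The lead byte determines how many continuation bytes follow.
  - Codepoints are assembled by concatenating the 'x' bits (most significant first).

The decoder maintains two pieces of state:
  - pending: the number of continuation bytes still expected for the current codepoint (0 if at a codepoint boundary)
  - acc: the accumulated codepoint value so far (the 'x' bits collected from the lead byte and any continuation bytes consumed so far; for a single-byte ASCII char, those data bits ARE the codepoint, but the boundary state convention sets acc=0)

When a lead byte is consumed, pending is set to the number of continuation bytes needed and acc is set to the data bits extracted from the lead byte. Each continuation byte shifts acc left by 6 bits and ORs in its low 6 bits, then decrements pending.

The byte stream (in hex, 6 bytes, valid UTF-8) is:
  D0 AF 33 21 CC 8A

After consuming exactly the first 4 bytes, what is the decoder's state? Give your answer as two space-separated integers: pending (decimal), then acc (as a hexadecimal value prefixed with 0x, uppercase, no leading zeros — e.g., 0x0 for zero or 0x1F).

Byte[0]=D0: 2-byte lead. pending=1, acc=0x10
Byte[1]=AF: continuation. acc=(acc<<6)|0x2F=0x42F, pending=0
Byte[2]=33: 1-byte. pending=0, acc=0x0
Byte[3]=21: 1-byte. pending=0, acc=0x0

Answer: 0 0x0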